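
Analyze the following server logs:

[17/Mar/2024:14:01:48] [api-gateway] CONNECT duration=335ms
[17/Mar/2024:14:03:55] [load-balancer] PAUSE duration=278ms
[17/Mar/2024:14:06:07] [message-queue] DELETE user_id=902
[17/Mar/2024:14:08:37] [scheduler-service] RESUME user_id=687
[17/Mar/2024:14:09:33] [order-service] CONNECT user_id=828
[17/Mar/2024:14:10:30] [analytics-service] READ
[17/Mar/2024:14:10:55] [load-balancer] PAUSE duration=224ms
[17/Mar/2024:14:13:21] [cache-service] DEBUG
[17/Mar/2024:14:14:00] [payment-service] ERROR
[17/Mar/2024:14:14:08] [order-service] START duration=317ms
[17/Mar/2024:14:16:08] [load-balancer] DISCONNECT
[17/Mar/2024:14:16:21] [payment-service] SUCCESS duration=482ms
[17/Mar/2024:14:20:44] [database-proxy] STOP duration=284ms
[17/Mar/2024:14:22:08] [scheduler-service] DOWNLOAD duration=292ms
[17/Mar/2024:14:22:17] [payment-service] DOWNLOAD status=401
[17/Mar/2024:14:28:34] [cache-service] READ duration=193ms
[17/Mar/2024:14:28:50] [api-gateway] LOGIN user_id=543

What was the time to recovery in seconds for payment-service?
141

To calculate recovery time:

1. Find ERROR event for payment-service: 17/Mar/2024:14:14:00
2. Find next SUCCESS event for payment-service: 17/Mar/2024:14:16:21
3. Recovery time: 17/Mar/2024:14:16:21 - 17/Mar/2024:14:14:00 = 141 seconds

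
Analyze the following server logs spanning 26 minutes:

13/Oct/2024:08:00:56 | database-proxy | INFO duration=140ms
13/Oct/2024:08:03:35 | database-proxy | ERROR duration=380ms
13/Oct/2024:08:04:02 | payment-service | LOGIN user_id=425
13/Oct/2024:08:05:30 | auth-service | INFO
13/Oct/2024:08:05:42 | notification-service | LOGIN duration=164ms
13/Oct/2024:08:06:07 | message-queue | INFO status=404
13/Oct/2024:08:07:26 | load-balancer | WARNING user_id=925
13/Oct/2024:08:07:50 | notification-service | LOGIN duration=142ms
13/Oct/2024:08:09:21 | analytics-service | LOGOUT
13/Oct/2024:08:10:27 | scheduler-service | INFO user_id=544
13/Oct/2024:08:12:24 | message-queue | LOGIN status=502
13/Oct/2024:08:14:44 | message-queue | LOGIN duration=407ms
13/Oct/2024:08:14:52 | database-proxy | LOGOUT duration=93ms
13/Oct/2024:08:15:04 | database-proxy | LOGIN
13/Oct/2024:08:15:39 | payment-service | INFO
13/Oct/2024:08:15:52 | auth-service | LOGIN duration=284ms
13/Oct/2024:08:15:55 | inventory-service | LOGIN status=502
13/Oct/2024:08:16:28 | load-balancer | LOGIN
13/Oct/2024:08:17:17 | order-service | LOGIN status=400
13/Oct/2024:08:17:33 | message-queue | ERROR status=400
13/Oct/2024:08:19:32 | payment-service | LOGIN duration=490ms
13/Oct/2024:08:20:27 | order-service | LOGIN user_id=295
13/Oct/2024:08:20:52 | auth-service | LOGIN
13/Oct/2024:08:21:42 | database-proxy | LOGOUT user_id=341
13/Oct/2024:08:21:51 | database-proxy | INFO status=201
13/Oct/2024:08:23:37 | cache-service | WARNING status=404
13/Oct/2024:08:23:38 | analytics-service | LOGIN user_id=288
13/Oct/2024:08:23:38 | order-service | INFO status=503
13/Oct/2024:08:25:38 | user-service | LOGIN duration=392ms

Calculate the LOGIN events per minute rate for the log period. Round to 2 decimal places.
0.58

To calculate the rate:

1. Count total LOGIN events: 15
2. Total time period: 26 minutes
3. Rate = 15 / 26 = 0.58 events per minute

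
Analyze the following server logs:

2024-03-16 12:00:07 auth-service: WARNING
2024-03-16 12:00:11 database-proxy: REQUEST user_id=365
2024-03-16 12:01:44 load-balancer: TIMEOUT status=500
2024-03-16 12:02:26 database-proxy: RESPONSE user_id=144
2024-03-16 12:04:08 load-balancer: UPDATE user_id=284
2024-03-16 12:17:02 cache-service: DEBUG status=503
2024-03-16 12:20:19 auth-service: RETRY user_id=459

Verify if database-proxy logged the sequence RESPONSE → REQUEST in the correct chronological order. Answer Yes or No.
No

To verify sequence order:

1. Find all events in sequence RESPONSE → REQUEST for database-proxy
2. Extract their timestamps
3. Check if timestamps are in ascending order
4. Result: No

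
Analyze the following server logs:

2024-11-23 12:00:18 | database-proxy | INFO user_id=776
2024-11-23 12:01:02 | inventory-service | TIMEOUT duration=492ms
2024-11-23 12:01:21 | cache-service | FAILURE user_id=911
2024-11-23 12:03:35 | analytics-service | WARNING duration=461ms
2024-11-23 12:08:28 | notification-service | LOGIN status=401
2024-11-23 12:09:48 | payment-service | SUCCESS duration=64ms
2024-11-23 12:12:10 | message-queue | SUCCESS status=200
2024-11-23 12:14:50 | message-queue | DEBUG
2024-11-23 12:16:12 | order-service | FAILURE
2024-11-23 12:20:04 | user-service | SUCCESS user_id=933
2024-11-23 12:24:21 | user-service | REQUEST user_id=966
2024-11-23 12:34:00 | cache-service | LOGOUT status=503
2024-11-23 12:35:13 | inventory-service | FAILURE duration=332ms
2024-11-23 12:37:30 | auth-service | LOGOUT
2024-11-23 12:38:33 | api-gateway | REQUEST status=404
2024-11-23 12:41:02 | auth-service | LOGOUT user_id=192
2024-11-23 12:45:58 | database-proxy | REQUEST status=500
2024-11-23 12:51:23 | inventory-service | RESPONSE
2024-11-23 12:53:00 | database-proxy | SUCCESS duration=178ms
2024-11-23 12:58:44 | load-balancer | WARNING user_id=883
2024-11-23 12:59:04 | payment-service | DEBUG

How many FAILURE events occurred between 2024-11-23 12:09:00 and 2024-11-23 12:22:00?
1

To count events in the time window:

1. Window boundaries: 2024-11-23 12:09:00 to 2024-11-23 12:22:00
2. Filter for FAILURE events within this window
3. Count matching events: 1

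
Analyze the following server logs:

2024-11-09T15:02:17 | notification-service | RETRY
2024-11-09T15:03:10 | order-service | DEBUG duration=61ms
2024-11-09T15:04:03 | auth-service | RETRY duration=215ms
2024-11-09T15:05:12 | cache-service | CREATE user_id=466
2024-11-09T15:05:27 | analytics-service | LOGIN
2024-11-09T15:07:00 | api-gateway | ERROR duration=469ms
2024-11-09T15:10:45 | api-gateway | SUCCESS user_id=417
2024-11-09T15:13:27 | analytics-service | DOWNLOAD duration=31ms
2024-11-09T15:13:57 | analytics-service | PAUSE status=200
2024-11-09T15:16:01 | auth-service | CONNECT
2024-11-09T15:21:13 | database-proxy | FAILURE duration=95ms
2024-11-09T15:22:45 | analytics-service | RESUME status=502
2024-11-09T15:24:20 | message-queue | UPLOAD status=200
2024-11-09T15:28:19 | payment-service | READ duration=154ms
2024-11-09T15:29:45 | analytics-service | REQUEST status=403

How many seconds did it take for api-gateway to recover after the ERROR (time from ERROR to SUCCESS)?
225

To calculate recovery time:

1. Find ERROR event for api-gateway: 2024-11-09T15:07:00
2. Find next SUCCESS event for api-gateway: 2024-11-09T15:10:45
3. Recovery time: 2024-11-09T15:10:45 - 2024-11-09T15:07:00 = 225 seconds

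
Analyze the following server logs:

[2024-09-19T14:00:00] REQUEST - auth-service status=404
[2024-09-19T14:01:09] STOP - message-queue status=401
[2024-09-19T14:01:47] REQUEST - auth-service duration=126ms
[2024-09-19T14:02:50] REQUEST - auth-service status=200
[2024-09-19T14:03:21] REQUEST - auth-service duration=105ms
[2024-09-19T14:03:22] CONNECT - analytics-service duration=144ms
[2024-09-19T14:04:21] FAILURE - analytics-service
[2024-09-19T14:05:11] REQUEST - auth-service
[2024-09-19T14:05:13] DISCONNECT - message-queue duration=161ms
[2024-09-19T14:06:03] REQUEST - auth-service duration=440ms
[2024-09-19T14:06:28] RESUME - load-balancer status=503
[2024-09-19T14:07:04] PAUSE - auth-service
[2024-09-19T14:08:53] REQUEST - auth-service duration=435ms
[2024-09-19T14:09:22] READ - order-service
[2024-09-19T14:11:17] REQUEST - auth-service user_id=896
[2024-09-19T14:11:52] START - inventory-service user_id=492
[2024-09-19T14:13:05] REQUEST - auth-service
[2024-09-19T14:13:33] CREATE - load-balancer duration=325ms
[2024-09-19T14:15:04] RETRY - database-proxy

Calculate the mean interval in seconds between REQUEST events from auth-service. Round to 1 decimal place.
98.1

To calculate average interval:

1. Find all REQUEST events for auth-service in order
2. Calculate time gaps between consecutive events
3. Compute mean of gaps: 785 / 8 = 98.1 seconds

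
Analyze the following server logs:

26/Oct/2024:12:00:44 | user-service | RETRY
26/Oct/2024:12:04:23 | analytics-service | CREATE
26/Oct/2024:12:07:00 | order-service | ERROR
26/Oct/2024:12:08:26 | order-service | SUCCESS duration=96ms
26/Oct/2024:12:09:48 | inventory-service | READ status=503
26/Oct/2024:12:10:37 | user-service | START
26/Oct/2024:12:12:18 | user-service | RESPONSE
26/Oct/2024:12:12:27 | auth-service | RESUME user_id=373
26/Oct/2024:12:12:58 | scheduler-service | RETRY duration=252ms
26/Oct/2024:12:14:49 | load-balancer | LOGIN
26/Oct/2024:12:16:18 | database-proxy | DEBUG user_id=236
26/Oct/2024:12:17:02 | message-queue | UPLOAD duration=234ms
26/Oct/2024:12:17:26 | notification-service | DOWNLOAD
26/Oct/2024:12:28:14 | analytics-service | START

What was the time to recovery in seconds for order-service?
86

To calculate recovery time:

1. Find ERROR event for order-service: 26/Oct/2024:12:07:00
2. Find next SUCCESS event for order-service: 26/Oct/2024:12:08:26
3. Recovery time: 26/Oct/2024:12:08:26 - 26/Oct/2024:12:07:00 = 86 seconds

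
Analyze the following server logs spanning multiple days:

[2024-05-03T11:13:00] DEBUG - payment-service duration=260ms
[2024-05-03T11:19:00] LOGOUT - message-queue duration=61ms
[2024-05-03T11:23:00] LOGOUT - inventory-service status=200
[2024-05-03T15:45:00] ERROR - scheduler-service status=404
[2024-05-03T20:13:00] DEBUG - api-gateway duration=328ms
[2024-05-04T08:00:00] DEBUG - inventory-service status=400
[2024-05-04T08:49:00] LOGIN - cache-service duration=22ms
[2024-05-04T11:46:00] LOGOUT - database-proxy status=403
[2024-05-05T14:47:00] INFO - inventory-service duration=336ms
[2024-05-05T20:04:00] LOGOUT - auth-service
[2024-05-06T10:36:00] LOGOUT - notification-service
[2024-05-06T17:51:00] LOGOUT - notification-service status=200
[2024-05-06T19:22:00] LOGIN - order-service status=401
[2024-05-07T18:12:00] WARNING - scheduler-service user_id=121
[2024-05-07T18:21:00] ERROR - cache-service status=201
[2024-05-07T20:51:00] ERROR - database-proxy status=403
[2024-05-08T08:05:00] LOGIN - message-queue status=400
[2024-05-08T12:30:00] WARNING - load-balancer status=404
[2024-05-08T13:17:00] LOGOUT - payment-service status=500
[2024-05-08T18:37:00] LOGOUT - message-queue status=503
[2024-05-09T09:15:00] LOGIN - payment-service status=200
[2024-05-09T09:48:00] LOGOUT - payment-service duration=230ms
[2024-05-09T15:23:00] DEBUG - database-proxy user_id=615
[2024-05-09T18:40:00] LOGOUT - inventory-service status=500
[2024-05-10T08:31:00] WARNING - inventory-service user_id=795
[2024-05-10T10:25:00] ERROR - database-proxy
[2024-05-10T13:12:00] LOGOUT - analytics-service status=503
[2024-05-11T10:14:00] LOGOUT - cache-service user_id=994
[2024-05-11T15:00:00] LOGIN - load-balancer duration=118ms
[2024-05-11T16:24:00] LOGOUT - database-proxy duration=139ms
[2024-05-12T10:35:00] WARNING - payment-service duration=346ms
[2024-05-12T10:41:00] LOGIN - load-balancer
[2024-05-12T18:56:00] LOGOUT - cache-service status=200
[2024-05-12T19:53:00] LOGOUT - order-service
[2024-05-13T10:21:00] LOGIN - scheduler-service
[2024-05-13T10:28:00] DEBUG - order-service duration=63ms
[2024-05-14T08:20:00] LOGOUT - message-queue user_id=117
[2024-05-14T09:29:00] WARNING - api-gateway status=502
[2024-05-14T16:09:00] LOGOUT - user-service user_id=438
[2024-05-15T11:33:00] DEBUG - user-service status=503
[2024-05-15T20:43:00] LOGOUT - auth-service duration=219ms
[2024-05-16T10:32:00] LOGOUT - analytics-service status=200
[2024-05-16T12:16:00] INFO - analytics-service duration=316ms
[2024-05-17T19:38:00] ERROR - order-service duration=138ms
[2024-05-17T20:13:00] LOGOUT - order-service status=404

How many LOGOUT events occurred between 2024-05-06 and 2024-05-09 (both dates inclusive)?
6

To filter by date range:

1. Date range: 2024-05-06 through 2024-05-09, both dates inclusive
2. Filter for LOGOUT events whose date falls in this range
3. Count matching events: 6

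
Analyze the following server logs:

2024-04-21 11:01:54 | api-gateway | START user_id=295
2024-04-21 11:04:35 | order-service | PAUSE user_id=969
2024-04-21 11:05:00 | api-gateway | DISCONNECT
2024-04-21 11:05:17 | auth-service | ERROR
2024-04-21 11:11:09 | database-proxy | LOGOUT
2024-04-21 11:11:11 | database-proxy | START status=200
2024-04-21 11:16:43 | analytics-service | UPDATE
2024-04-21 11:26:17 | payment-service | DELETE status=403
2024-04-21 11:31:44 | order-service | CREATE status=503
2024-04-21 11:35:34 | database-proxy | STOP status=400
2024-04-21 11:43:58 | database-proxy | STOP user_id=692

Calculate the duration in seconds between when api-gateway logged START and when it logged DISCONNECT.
186

To find the time between events:

1. Locate the first START event for api-gateway: 2024-04-21 11:01:54
2. Locate the first DISCONNECT event for api-gateway: 2024-04-21 11:05:00
3. Calculate the difference: 2024-04-21 11:05:00 - 2024-04-21 11:01:54 = 186 seconds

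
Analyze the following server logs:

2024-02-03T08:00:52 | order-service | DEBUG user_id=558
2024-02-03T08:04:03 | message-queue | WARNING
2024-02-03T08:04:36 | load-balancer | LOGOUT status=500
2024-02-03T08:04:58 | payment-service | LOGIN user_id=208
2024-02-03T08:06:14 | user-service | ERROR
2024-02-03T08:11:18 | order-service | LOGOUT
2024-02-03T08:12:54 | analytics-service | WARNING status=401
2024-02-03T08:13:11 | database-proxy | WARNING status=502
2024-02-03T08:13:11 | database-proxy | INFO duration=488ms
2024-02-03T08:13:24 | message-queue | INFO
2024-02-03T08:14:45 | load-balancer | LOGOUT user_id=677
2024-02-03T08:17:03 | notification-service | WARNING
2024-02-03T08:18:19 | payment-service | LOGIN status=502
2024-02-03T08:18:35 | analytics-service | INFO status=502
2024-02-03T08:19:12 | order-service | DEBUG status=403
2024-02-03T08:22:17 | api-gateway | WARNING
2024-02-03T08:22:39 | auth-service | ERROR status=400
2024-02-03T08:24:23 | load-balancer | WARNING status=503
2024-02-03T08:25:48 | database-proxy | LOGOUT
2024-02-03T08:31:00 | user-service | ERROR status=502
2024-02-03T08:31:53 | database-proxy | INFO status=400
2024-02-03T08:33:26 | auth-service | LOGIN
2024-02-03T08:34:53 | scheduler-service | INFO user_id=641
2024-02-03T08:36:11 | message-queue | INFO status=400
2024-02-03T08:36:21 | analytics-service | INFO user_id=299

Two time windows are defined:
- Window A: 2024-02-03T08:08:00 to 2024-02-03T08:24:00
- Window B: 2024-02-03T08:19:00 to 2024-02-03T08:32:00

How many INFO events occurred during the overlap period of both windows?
0

To find overlap events:

1. Window A: 2024-02-03T08:08:00 to 2024-02-03T08:24:00
2. Window B: 2024-02-03T08:19:00 to 2024-02-03T08:32:00
3. Overlap period: 2024-02-03T08:19:00 to 2024-02-03T08:24:00
4. Count INFO events in overlap: 0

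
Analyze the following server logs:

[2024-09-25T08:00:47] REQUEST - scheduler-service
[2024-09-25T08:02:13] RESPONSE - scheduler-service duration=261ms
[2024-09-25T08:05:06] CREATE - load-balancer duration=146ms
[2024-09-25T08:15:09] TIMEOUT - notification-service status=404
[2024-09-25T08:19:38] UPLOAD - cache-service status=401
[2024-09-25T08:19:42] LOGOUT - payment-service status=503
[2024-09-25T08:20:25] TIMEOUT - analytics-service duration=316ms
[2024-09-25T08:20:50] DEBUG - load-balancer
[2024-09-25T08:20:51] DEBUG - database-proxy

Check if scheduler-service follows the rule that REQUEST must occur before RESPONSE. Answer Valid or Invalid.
Valid

To validate ordering:

1. Required order: REQUEST → RESPONSE
2. Rule: REQUEST must occur before RESPONSE
3. Check actual order of events for scheduler-service
4. Result: Valid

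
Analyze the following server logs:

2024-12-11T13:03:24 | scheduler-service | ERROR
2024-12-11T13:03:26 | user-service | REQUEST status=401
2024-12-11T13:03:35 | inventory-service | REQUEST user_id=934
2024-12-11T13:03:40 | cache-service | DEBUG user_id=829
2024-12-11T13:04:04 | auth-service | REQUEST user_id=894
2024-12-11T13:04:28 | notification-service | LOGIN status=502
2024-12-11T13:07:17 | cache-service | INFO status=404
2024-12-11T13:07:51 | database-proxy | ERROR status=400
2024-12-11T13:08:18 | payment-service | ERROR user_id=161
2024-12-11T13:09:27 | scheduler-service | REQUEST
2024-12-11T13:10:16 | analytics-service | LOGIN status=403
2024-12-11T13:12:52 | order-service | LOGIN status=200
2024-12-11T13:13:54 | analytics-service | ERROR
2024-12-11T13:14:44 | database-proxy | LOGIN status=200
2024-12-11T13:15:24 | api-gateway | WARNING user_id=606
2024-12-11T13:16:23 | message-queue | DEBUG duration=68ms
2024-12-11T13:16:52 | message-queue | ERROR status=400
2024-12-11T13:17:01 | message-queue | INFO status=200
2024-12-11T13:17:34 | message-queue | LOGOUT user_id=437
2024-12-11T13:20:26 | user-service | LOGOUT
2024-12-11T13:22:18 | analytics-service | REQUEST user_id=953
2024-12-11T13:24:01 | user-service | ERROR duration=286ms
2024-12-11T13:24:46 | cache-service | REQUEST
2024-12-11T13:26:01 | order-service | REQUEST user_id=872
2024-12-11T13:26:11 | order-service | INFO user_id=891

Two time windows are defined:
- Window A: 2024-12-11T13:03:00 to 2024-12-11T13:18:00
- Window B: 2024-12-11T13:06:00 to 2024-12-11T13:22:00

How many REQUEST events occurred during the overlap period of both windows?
1

To find overlap events:

1. Window A: 2024-12-11T13:03:00 to 2024-12-11T13:18:00
2. Window B: 2024-12-11T13:06:00 to 2024-12-11T13:22:00
3. Overlap period: 2024-12-11T13:06:00 to 2024-12-11T13:18:00
4. Count REQUEST events in overlap: 1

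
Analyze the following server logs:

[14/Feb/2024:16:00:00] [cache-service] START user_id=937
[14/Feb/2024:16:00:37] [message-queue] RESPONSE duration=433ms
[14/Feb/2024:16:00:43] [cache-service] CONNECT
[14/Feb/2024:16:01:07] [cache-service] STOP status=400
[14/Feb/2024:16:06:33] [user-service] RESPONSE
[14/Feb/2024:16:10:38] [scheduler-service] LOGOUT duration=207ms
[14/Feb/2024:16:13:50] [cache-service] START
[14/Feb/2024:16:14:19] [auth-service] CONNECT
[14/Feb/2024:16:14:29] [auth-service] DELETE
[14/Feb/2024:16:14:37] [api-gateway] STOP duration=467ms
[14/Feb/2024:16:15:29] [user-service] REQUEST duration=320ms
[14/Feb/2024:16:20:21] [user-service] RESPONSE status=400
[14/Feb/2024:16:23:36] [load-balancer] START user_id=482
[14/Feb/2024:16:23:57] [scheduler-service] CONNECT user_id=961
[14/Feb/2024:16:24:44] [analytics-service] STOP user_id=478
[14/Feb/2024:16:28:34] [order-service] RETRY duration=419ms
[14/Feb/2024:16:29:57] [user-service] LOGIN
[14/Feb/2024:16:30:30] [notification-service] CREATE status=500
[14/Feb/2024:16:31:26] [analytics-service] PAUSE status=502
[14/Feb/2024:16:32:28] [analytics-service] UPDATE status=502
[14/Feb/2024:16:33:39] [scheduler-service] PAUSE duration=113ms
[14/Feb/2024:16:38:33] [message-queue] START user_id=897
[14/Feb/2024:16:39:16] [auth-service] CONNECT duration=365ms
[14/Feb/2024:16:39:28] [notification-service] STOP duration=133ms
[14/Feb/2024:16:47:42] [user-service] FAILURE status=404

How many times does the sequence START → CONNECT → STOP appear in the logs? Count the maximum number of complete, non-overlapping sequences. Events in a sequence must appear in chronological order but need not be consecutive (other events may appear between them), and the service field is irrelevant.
4

To count sequences:

1. Look for pattern: START → CONNECT → STOP
2. Greedily scan the log in chronological order, matching each sequence element in turn (ignoring service)
3. Each time the full pattern completes, increment the count and restart matching from the next event
4. Complete non-overlapping sequences found: 4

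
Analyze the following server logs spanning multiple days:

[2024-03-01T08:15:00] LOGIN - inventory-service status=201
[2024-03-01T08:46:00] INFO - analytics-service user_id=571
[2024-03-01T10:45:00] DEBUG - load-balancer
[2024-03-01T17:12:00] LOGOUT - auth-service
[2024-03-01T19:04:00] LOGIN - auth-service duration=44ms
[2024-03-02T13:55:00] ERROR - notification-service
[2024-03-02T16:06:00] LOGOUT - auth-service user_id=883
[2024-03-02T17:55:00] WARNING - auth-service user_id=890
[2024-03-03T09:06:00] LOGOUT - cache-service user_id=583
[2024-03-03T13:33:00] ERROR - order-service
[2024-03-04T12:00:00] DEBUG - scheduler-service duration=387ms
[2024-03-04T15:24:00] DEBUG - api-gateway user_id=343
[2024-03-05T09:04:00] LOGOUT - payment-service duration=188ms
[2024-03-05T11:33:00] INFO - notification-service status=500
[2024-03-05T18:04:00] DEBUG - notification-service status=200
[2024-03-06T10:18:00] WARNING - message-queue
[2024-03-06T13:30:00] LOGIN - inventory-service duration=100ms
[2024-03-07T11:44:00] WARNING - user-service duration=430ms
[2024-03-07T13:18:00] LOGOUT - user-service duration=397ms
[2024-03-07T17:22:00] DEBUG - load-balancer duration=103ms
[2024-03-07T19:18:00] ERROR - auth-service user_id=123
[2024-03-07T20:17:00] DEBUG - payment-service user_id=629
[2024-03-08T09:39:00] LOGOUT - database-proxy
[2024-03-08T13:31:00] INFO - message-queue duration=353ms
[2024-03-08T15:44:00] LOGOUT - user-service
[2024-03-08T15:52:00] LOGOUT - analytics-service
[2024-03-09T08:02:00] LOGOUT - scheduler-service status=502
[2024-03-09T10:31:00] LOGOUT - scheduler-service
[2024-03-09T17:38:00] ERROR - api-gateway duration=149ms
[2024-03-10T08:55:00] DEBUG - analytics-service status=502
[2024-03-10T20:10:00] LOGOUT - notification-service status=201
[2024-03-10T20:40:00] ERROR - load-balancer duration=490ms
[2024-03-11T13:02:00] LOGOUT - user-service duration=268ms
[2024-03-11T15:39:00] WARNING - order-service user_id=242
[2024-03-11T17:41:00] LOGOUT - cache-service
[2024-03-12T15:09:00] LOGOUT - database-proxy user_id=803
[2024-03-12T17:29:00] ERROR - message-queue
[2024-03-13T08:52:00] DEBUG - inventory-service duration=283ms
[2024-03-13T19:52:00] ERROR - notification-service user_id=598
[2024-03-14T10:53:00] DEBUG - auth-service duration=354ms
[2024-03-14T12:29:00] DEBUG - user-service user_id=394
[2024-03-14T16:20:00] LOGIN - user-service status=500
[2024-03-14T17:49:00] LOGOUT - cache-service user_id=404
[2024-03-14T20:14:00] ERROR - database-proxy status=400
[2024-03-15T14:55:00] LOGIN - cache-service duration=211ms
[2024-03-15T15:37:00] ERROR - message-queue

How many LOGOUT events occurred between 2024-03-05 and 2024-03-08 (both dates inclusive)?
5

To filter by date range:

1. Date range: 2024-03-05 through 2024-03-08, both dates inclusive
2. Filter for LOGOUT events whose date falls in this range
3. Count matching events: 5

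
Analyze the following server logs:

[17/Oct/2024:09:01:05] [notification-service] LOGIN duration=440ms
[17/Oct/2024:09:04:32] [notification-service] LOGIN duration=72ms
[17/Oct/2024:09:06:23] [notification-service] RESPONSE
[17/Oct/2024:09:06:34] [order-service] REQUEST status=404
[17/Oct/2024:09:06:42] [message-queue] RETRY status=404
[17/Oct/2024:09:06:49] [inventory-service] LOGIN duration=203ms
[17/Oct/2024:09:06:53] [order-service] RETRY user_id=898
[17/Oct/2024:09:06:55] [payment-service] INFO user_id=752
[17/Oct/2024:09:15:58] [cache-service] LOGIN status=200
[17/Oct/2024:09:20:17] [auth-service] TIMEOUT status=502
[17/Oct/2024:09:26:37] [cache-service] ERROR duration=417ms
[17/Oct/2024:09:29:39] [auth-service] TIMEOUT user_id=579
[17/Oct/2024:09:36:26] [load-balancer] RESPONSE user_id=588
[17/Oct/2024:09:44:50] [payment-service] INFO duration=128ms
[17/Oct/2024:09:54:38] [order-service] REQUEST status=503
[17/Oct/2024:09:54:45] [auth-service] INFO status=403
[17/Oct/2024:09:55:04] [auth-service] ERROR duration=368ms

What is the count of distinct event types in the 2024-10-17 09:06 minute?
5

To count unique event types:

1. Filter events in the minute starting at 2024-10-17 09:06
2. Extract event types from matching entries
3. Count unique types: 5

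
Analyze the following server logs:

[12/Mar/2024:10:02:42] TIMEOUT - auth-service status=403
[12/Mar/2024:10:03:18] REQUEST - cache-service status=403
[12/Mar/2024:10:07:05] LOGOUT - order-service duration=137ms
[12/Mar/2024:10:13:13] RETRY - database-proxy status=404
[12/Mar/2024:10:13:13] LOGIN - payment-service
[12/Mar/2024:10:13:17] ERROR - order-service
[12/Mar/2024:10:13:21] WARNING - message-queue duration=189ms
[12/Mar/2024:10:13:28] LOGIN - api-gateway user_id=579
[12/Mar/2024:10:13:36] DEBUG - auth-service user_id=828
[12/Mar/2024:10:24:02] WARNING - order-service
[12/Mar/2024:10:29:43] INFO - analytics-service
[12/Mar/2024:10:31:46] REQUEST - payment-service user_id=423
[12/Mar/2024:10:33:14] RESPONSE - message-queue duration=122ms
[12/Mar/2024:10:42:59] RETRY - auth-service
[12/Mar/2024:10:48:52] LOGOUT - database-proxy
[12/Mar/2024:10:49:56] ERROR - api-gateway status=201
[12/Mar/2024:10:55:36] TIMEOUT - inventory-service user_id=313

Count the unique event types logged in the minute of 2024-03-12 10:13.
5

To count unique event types:

1. Filter events in the minute starting at 2024-03-12 10:13
2. Extract event types from matching entries
3. Count unique types: 5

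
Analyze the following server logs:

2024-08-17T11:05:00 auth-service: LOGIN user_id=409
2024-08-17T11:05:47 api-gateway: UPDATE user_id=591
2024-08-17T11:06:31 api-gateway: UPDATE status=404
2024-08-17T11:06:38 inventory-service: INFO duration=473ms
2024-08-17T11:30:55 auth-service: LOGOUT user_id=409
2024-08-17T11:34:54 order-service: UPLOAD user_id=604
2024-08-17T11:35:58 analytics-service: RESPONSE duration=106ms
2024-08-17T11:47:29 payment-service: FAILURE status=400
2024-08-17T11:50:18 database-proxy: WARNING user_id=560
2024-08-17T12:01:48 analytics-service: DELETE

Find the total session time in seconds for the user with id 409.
1555

To calculate session duration:

1. Find LOGIN event for user_id=409: 2024-08-17T11:05:00
2. Find LOGOUT event for user_id=409: 2024-08-17T11:30:55
3. Session duration: 2024-08-17T11:30:55 - 2024-08-17T11:05:00 = 1555 seconds (25 minutes)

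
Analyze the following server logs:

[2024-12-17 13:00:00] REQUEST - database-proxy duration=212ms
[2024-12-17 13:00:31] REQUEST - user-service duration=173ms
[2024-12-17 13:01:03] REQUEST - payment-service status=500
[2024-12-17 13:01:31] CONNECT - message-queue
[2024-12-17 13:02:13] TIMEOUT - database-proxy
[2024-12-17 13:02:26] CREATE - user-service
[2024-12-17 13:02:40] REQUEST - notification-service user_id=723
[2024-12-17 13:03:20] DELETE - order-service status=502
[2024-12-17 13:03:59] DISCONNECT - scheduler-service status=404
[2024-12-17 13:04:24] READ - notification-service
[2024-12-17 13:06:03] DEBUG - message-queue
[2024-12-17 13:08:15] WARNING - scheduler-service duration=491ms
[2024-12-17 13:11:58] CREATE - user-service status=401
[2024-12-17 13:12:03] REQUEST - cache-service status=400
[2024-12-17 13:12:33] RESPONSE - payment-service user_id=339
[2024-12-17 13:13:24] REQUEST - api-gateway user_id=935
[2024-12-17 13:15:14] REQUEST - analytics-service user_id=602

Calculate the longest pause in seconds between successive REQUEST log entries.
563

To find the longest gap:

1. Extract all REQUEST events in chronological order
2. Calculate time differences between consecutive events
3. Find the maximum difference
4. Longest gap: 563 seconds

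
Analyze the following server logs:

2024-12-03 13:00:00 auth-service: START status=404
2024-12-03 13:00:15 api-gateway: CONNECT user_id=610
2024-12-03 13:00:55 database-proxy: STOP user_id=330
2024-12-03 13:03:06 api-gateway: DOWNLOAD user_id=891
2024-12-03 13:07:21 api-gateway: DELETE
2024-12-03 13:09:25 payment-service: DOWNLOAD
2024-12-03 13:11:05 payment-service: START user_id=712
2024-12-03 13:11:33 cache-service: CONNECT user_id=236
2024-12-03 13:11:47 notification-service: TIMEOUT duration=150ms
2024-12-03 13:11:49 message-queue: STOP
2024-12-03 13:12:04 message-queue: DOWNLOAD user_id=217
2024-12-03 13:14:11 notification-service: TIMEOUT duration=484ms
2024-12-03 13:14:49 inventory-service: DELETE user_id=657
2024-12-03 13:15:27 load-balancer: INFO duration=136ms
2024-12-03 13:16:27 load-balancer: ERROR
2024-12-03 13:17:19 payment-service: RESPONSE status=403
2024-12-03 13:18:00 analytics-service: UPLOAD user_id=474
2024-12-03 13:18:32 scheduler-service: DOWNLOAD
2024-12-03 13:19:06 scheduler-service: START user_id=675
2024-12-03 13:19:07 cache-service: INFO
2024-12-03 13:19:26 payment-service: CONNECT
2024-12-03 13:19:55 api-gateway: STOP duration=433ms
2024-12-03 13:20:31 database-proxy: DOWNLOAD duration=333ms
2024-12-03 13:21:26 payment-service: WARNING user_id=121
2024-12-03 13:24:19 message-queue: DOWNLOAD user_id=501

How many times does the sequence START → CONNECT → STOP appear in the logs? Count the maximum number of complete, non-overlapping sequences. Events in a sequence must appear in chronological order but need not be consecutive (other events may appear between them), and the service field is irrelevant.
3

To count sequences:

1. Look for pattern: START → CONNECT → STOP
2. Greedily scan the log in chronological order, matching each sequence element in turn (ignoring service)
3. Each time the full pattern completes, increment the count and restart matching from the next event
4. Complete non-overlapping sequences found: 3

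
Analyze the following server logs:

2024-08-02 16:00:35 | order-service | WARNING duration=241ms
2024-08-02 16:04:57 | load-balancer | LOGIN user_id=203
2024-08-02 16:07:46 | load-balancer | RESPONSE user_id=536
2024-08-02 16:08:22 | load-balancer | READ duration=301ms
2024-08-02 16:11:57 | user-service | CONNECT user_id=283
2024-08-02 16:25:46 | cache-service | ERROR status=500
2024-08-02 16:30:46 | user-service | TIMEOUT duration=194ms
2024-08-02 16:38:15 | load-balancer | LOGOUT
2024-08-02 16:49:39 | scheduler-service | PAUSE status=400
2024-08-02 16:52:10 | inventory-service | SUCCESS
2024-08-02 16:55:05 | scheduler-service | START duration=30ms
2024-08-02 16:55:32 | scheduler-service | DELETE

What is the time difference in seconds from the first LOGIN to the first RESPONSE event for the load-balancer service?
169

To find the time between events:

1. Locate the first LOGIN event for load-balancer: 2024-08-02 16:04:57
2. Locate the first RESPONSE event for load-balancer: 2024-08-02 16:07:46
3. Calculate the difference: 2024-08-02 16:07:46 - 2024-08-02 16:04:57 = 169 seconds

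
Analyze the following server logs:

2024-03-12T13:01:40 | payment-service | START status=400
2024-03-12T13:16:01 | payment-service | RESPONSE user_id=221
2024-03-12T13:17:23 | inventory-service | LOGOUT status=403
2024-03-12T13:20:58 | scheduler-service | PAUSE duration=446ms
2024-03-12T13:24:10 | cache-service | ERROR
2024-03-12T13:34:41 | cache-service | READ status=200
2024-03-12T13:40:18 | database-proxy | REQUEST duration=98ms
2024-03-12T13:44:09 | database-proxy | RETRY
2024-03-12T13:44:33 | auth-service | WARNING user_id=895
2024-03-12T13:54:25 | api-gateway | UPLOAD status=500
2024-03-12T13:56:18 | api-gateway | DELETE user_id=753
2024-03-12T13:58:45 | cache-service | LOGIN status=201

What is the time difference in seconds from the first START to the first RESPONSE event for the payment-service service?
861

To find the time between events:

1. Locate the first START event for payment-service: 2024-03-12T13:01:40
2. Locate the first RESPONSE event for payment-service: 2024-03-12T13:16:01
3. Calculate the difference: 2024-03-12T13:16:01 - 2024-03-12T13:01:40 = 861 seconds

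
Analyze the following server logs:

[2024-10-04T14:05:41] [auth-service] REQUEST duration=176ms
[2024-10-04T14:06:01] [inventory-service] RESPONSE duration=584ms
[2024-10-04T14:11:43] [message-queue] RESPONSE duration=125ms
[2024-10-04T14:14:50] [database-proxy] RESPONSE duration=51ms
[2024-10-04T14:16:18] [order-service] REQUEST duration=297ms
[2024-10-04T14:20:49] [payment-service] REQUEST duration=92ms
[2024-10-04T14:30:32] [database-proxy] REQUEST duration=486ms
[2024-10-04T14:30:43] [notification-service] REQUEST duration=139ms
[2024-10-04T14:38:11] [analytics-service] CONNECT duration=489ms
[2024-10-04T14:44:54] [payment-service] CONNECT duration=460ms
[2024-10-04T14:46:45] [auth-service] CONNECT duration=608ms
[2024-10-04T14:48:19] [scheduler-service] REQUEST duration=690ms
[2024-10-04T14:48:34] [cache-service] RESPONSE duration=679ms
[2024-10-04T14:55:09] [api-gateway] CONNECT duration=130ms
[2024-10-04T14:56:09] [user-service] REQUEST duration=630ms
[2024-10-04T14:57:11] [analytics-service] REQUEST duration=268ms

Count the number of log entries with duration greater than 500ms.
5

To count timeouts:

1. Threshold: 500ms
2. Extract duration from each log entry
3. Count entries where duration > 500
4. Timeout count: 5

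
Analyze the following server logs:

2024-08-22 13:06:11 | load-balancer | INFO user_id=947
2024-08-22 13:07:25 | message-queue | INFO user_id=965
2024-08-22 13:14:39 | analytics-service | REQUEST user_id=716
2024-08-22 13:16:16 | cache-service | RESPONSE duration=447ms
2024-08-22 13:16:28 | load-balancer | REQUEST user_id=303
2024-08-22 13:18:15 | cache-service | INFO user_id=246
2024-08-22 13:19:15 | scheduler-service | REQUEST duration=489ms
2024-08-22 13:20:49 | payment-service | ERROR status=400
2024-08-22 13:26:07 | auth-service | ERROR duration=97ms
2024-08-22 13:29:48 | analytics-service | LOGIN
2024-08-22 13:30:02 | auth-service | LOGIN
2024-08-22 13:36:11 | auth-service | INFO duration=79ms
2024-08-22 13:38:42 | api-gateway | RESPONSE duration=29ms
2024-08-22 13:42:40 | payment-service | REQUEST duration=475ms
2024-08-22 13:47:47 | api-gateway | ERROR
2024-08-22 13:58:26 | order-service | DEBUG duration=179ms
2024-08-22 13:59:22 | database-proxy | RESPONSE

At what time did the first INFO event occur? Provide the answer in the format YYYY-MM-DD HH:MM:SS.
2024-08-22 13:06:11

To find the first event:

1. Filter for all INFO events
2. Sort by timestamp
3. Select the first one
4. Timestamp: 2024-08-22 13:06:11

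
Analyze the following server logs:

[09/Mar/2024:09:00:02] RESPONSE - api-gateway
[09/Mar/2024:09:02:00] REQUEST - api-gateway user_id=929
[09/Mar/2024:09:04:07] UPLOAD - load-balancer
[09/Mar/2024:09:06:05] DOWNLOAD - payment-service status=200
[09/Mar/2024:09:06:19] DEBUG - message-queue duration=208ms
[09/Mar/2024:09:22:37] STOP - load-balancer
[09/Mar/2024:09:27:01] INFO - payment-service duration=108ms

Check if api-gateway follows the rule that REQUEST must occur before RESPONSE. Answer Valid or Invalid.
Invalid

To validate ordering:

1. Required order: REQUEST → RESPONSE
2. Rule: REQUEST must occur before RESPONSE
3. Check actual order of events for api-gateway
4. Result: Invalid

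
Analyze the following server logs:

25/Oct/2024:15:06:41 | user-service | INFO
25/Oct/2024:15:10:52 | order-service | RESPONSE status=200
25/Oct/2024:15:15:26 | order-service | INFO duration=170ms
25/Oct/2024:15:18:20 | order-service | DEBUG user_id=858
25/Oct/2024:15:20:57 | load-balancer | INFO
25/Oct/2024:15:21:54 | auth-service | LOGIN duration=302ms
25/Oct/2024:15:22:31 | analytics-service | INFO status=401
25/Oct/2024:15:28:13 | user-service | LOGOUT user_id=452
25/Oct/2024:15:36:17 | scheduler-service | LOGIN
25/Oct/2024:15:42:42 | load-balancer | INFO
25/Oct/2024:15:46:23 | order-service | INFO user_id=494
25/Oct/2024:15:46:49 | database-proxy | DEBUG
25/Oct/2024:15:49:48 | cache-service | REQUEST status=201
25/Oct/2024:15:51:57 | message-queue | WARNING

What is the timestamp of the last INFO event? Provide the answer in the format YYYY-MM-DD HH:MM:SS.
2024-10-25 15:46:23

To find the last event:

1. Filter for all INFO events
2. Sort by timestamp
3. Select the last one
4. Timestamp: 2024-10-25 15:46:23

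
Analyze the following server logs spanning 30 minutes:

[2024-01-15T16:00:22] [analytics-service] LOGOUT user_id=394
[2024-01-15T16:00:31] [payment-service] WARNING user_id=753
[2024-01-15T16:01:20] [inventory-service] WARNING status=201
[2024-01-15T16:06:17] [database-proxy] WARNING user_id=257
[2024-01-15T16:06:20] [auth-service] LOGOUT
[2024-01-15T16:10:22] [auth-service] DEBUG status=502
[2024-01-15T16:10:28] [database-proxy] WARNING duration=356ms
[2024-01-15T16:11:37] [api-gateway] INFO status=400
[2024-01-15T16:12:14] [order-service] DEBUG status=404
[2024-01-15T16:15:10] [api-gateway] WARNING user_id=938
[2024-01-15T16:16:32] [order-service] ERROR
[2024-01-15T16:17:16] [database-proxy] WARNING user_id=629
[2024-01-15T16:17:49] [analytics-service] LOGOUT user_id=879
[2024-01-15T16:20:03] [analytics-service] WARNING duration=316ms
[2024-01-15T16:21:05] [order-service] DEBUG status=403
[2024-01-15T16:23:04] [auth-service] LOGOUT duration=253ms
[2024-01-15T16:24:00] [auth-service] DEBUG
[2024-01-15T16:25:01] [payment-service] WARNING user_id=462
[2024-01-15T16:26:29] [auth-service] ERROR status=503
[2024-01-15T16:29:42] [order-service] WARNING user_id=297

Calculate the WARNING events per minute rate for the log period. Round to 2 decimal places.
0.3

To calculate the rate:

1. Count total WARNING events: 9
2. Total time period: 30 minutes
3. Rate = 9 / 30 = 0.3 events per minute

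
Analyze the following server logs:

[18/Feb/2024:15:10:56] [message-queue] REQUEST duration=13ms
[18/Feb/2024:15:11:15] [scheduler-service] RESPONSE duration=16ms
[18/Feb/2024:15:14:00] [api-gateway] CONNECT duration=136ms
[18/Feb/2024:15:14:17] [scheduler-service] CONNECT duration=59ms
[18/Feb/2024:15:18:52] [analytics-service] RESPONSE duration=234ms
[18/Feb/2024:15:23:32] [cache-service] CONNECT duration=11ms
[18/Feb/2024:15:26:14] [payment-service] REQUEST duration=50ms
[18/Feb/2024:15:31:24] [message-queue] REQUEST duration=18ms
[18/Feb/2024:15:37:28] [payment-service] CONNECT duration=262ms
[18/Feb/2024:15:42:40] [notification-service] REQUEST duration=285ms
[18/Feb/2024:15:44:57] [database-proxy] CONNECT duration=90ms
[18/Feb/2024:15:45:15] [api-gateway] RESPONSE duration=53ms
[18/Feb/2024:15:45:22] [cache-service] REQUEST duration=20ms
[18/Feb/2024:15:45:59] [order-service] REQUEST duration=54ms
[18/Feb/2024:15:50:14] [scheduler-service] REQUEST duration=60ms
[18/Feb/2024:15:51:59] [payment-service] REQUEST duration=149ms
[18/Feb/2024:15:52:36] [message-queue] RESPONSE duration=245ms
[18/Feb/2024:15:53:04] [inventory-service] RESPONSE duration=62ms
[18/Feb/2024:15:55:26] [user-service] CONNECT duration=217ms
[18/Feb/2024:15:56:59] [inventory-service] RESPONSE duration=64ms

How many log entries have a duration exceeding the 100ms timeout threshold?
7

To count timeouts:

1. Threshold: 100ms
2. Extract duration from each log entry
3. Count entries where duration > 100
4. Timeout count: 7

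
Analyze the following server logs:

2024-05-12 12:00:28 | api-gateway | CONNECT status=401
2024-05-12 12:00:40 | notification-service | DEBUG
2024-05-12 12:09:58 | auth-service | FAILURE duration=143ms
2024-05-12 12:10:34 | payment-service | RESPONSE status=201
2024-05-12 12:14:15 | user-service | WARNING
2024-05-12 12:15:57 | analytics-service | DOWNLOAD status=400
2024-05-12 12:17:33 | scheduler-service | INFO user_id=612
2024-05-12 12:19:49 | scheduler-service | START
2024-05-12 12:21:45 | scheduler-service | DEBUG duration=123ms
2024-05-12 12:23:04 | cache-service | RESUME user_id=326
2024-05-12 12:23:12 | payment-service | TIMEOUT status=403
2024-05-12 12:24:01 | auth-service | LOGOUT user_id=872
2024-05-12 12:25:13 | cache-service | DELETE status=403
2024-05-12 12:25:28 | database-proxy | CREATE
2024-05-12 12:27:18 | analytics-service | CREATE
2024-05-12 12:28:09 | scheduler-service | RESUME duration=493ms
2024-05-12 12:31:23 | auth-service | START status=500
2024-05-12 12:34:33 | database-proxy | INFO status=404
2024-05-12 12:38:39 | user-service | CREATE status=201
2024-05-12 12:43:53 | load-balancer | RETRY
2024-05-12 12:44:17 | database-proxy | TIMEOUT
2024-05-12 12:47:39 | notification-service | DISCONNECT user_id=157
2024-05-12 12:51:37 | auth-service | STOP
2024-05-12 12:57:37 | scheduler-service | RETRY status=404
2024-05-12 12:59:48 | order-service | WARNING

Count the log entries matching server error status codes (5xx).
1

To find matching entries:

1. Pattern to match: server error status codes (5xx)
2. Scan each log entry for the pattern
3. Count matches: 1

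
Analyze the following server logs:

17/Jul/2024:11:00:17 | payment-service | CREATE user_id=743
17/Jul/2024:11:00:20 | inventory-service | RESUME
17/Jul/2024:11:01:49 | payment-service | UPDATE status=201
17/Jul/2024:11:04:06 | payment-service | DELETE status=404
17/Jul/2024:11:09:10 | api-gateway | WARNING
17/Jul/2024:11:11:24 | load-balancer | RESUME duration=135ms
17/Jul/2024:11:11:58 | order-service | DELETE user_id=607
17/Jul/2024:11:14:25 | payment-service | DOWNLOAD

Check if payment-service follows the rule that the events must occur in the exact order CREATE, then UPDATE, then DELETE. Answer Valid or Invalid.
Valid

To validate ordering:

1. Required order: CREATE → UPDATE → DELETE
2. Rule: the events must occur in the exact order CREATE, then UPDATE, then DELETE
3. Check actual order of events for payment-service
4. Result: Valid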